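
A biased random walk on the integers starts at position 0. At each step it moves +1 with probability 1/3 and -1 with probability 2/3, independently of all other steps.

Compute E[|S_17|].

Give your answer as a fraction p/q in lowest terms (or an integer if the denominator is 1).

Answer: 85632247/14348907

Derivation:
S_17 takes values m ≡ 1 (mod 2) with |m| ≤ 17; P(S_17=m) = C(17,(17+m)/2) · (1/3)^((17+m)/2) · (2/3)^((17-m)/2).
Distribution: P(S=-17)=131072/129140163, P(S=-15)=1114112/129140163, P(S=-13)=4456448/129140163, P(S=-11)=11141120/129140163, P(S=-9)=19496960/129140163, P(S=-7)=25346048/129140163, P(S=-5)=25346048/129140163, P(S=-3)=19914752/129140163, P(S=-1)=12446720/129140163, P(S=1)=6223360/129140163, P(S=3)=2489344/129140163, P(S=5)=792064/129140163, P(S=7)=198016/129140163, P(S=9)=38080/129140163, P(S=11)=5440/129140163, P(S=13)=544/129140163, P(S=15)=34/129140163, P(S=17)=1/129140163
E[|S_17|] = Σ_m |m|·P(S_17=m) = 85632247/14348907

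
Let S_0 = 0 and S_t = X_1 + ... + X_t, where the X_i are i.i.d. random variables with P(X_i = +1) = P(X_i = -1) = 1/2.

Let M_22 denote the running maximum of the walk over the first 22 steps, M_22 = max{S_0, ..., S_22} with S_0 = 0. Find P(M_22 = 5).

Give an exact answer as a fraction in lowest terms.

Let M_22 = max(S_0,...,S_22). Use the reflection principle: for j ≥ 1, #{paths with M_22 ≥ j} = #{S_22 ≥ j} + #{S_22 ≥ j+1}.
By reflection, #{M_22 ≥ 5} = #{S_22 ≥ 5} + #{S_22 ≥ 6} = 600370 + 600370 = 1200740.
#{M_22 ≥ 6} = #{S_22 ≥ 6} + #{S_22 ≥ 7} = 600370 + 280600 = 880970.
#{M_22 = 5} = 1200740 - 880970 = 319770.
P(M_22 = 5) = 319770/4194304 = 159885/2097152

Answer: 159885/2097152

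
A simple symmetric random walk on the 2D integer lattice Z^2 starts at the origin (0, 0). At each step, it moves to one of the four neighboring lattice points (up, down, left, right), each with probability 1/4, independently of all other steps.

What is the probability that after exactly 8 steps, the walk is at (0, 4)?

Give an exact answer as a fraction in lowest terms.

Let h be the number of horizontal steps (so 8-h are vertical). To end at (0,4) need (h+0)/2 right-steps and ((8-h)+4)/2 up-steps.
Sum over h with 0 ≤ h ≤ 4, h ≡ 0 (mod 2), 8-h ≡ 0 (mod 2):
h=0: C(8,0)·C(0,0)·C(8,6) = 1·1·28 = 28
h=2: C(8,2)·C(2,1)·C(6,5) = 28·2·6 = 336
h=4: C(8,4)·C(4,2)·C(4,4) = 70·6·1 = 420
Total favorable: 784
Total paths: 4^8 = 65536
P = 784/65536 = 49/4096

Answer: 49/4096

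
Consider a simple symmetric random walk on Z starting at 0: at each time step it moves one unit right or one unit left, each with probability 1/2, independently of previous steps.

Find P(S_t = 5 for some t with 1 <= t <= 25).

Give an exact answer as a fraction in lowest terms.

Answer: 342821/1048576

Derivation:
Count via complement. Let g(t,s) = #length-t paths at position s with S_1..S_t all ≠ 5.
g(t,s) = g(t-1,s-1) + g(t-1,s+1) for s ≠ 5; g(t,5) = 0.
t=0: g(0,0)=1
t=1: g(1,-1)=1 g(1,1)=1
t=2: g(2,-2)=1 g(2,0)=2 g(2,2)=1
t=3: g(3,-3)=1 g(3,-1)=3 g(3,1)=3 g(3,3)=1
t=4: g(4,-4)=1 g(4,-2)=4 g(4,0)=6 g(4,2)=4 g(4,4)=1
t=5: g(5,-5)=1 g(5,-3)=5 g(5,-1)=10 g(5,1)=10 g(5,3)=5
t=6: g(6,-6)=1 g(6,-4)=6 g(6,-2)=15 g(6,0)=20 g(6,2)=15 g(6,4)=5
t=7: g(7,-7)=1 g(7,-5)=7 g(7,-3)=21 g(7,-1)=35 g(7,1)=35 g(7,3)=20
t=8: g(8,-8)=1 g(8,-6)=8 g(8,-4)=28 g(8,-2)=56 g(8,0)=70 g(8,2)=55 g(8,4)=20
t=9: g(9,-9)=1 g(9,-7)=9 g(9,-5)=36 g(9,-3)=84 g(9,-1)=126 g(9,1)=125 g(9,3)=75
t=10: g(10,-10)=1 g(10,-8)=10 g(10,-6)=45 g(10,-4)=120 g(10,-2)=210 g(10,0)=251 g(10,2)=200 g(10,4)=75
t=11: g(11,-11)=1 g(11,-9)=11 g(11,-7)=55 g(11,-5)=165 g(11,-3)=330 g(11,-1)=461 g(11,1)=451 g(11,3)=275
t=12: g(12,-12)=1 g(12,-10)=12 g(12,-8)=66 g(12,-6)=220 g(12,-4)=495 g(12,-2)=791 g(12,0)=912 g(12,2)=726 g(12,4)=275
t=13: g(13,-13)=1 g(13,-11)=13 g(13,-9)=78 g(13,-7)=286 g(13,-5)=715 g(13,-3)=1286 g(13,-1)=1703 g(13,1)=1638 g(13,3)=1001
t=14: g(14,-14)=1 g(14,-12)=14 g(14,-10)=91 g(14,-8)=364 g(14,-6)=1001 g(14,-4)=2001 g(14,-2)=2989 g(14,0)=3341 g(14,2)=2639 g(14,4)=1001
t=15: g(15,-15)=1 g(15,-13)=15 g(15,-11)=105 g(15,-9)=455 g(15,-7)=1365 g(15,-5)=3002 g(15,-3)=4990 g(15,-1)=6330 g(15,1)=5980 g(15,3)=3640
t=16: g(16,-16)=1 g(16,-14)=16 g(16,-12)=120 g(16,-10)=560 g(16,-8)=1820 g(16,-6)=4367 g(16,-4)=7992 g(16,-2)=11320 g(16,0)=12310 g(16,2)=9620 g(16,4)=3640
t=17: g(17,-17)=1 g(17,-15)=17 g(17,-13)=136 g(17,-11)=680 g(17,-9)=2380 g(17,-7)=6187 g(17,-5)=12359 g(17,-3)=19312 g(17,-1)=23630 g(17,1)=21930 g(17,3)=13260
t=18: g(18,-18)=1 g(18,-16)=18 g(18,-14)=153 g(18,-12)=816 g(18,-10)=3060 g(18,-8)=8567 g(18,-6)=18546 g(18,-4)=31671 g(18,-2)=42942 g(18,0)=45560 g(18,2)=35190 g(18,4)=13260
t=19: g(19,-19)=1 g(19,-17)=19 g(19,-15)=171 g(19,-13)=969 g(19,-11)=3876 g(19,-9)=11627 g(19,-7)=27113 g(19,-5)=50217 g(19,-3)=74613 g(19,-1)=88502 g(19,1)=80750 g(19,3)=48450
t=20: g(20,-20)=1 g(20,-18)=20 g(20,-16)=190 g(20,-14)=1140 g(20,-12)=4845 g(20,-10)=15503 g(20,-8)=38740 g(20,-6)=77330 g(20,-4)=124830 g(20,-2)=163115 g(20,0)=169252 g(20,2)=129200 g(20,4)=48450
t=21: g(21,-21)=1 g(21,-19)=21 g(21,-17)=210 g(21,-15)=1330 g(21,-13)=5985 g(21,-11)=20348 g(21,-9)=54243 g(21,-7)=116070 g(21,-5)=202160 g(21,-3)=287945 g(21,-1)=332367 g(21,1)=298452 g(21,3)=177650
t=22: g(22,-22)=1 g(22,-20)=22 g(22,-18)=231 g(22,-16)=1540 g(22,-14)=7315 g(22,-12)=26333 g(22,-10)=74591 g(22,-8)=170313 g(22,-6)=318230 g(22,-4)=490105 g(22,-2)=620312 g(22,0)=630819 g(22,2)=476102 g(22,4)=177650
t=23: g(23,-23)=1 g(23,-21)=23 g(23,-19)=253 g(23,-17)=1771 g(23,-15)=8855 g(23,-13)=33648 g(23,-11)=100924 g(23,-9)=244904 g(23,-7)=488543 g(23,-5)=808335 g(23,-3)=1110417 g(23,-1)=1251131 g(23,1)=1106921 g(23,3)=653752
t=24: g(24,-24)=1 g(24,-22)=24 g(24,-20)=276 g(24,-18)=2024 g(24,-16)=10626 g(24,-14)=42503 g(24,-12)=134572 g(24,-10)=345828 g(24,-8)=733447 g(24,-6)=1296878 g(24,-4)=1918752 g(24,-2)=2361548 g(24,0)=2358052 g(24,2)=1760673 g(24,4)=653752
t=25: g(25,-25)=1 g(25,-23)=25 g(25,-21)=300 g(25,-19)=2300 g(25,-17)=12650 g(25,-15)=53129 g(25,-13)=177075 g(25,-11)=480400 g(25,-9)=1079275 g(25,-7)=2030325 g(25,-5)=3215630 g(25,-3)=4280300 g(25,-1)=4719600 g(25,1)=4118725 g(25,3)=2414425
Paths never hitting 5: Σ_s g(25,s) = 22584160
Paths hitting 5: 2^25 - 22584160 = 10970272
P = 10970272/33554432 = 342821/1048576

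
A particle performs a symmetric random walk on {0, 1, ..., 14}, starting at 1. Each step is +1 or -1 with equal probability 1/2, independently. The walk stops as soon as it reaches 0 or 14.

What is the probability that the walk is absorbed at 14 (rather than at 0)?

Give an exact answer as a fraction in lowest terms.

Symmetric walk (p = 1/2): the harmonic-function argument gives P(hit 14 before 0 | start at 1) = a/N.
P = 1/14 = 1/14

Answer: 1/14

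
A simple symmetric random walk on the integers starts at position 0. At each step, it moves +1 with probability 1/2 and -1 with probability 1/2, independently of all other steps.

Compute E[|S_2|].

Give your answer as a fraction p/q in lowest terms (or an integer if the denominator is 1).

Answer: 1

Derivation:
S_2 takes values m ≡ 0 (mod 2) with |m| ≤ 2; P(S_2=m) = C(2,(2+m)/2)/2^2.
Total paths: 2^2 = 4
Distribution: P(S=-2)=1/4, P(S=0)=2/4, P(S=2)=1/4
E[|S_2|] = Σ_m |m|·P(S_2=m) = 4/4 = 1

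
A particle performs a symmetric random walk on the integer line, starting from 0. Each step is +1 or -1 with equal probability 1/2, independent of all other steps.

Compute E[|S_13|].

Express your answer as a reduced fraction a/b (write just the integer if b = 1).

S_13 takes values m ≡ 1 (mod 2) with |m| ≤ 13; P(S_13=m) = C(13,(13+m)/2)/2^13.
Total paths: 2^13 = 8192
Distribution: P(S=-13)=1/8192, P(S=-11)=13/8192, P(S=-9)=78/8192, P(S=-7)=286/8192, P(S=-5)=715/8192, P(S=-3)=1287/8192, P(S=-1)=1716/8192, P(S=1)=1716/8192, P(S=3)=1287/8192, P(S=5)=715/8192, P(S=7)=286/8192, P(S=9)=78/8192, P(S=11)=13/8192, P(S=13)=1/8192
E[|S_13|] = Σ_m |m|·P(S_13=m) = 24024/8192 = 3003/1024

Answer: 3003/1024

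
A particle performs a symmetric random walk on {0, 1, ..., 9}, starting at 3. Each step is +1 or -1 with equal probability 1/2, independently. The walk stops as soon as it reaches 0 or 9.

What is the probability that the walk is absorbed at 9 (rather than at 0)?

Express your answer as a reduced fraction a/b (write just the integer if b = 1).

Symmetric walk (p = 1/2): the harmonic-function argument gives P(hit 9 before 0 | start at 3) = a/N.
P = 3/9 = 1/3

Answer: 1/3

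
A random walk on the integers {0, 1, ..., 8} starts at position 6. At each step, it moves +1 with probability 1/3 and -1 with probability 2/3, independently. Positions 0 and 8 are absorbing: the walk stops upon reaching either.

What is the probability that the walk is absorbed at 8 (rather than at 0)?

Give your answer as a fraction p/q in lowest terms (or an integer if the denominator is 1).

Answer: 21/85

Derivation:
Biased walk: p = 1/3, q = 2/3, r = q/p = 2
Gambler's ruin: P(hit 8 before 0 | start at 6) = (1 - r^a)/(1 - r^N)
r^6 = 64; r^8 = 256
P = (1 - 64) / (1 - 256) = -63 / -255 = 21/85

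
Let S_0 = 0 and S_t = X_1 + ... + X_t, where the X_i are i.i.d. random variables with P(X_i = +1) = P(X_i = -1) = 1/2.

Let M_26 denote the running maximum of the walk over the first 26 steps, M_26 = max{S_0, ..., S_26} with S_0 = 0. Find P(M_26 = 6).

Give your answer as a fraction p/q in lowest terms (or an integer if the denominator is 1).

Let M_26 = max(S_0,...,S_26). Use the reflection principle: for j ≥ 1, #{paths with M_26 ≥ j} = #{S_26 ≥ j} + #{S_26 ≥ j+1}.
By reflection, #{M_26 ≥ 6} = #{S_26 ≥ 6} + #{S_26 ≥ 7} = 10970272 + 5658537 = 16628809.
#{M_26 ≥ 7} = #{S_26 ≥ 7} + #{S_26 ≥ 8} = 5658537 + 5658537 = 11317074.
#{M_26 = 6} = 16628809 - 11317074 = 5311735.
P(M_26 = 6) = 5311735/67108864 = 5311735/67108864

Answer: 5311735/67108864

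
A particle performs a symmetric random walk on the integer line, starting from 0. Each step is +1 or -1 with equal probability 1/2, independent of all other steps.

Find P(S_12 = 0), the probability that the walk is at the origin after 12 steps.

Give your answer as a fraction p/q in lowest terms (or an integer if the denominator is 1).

Answer: 231/1024

Derivation:
To return to 0 after 12 steps: need exactly 6 steps of +1 and 6 of -1.
Favorable paths: C(12,6) = 924
Total paths: 2^12 = 4096
P = 924/4096 = 231/1024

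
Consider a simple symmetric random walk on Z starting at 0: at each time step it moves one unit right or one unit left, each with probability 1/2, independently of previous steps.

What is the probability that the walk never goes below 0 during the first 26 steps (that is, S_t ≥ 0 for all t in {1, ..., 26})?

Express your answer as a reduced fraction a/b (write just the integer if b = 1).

Answer: 1300075/8388608

Derivation:
Let f(t,s) = #length-t paths at position s with S_1..S_t all ≥ 0.
f(t,s) = f(t-1,s-1) + f(t-1,s+1) for s ≥ 0; f(t,s) = 0 for s < 0.
t=0: f(0,0)=1
t=1: f(1,1)=1
t=2: f(2,0)=1 f(2,2)=1
t=3: f(3,1)=2 f(3,3)=1
t=4: f(4,0)=2 f(4,2)=3 f(4,4)=1
t=5: f(5,1)=5 f(5,3)=4 f(5,5)=1
t=6: f(6,0)=5 f(6,2)=9 f(6,4)=5 f(6,6)=1
t=7: f(7,1)=14 f(7,3)=14 f(7,5)=6 f(7,7)=1
t=8: f(8,0)=14 f(8,2)=28 f(8,4)=20 f(8,6)=7 f(8,8)=1
t=9: f(9,1)=42 f(9,3)=48 f(9,5)=27 f(9,7)=8 f(9,9)=1
t=10: f(10,0)=42 f(10,2)=90 f(10,4)=75 f(10,6)=35 f(10,8)=9 f(10,10)=1
t=11: f(11,1)=132 f(11,3)=165 f(11,5)=110 f(11,7)=44 f(11,9)=10 f(11,11)=1
t=12: f(12,0)=132 f(12,2)=297 f(12,4)=275 f(12,6)=154 f(12,8)=54 f(12,10)=11 f(12,12)=1
t=13: f(13,1)=429 f(13,3)=572 f(13,5)=429 f(13,7)=208 f(13,9)=65 f(13,11)=12 f(13,13)=1
t=14: f(14,0)=429 f(14,2)=1001 f(14,4)=1001 f(14,6)=637 f(14,8)=273 f(14,10)=77 f(14,12)=13 f(14,14)=1
t=15: f(15,1)=1430 f(15,3)=2002 f(15,5)=1638 f(15,7)=910 f(15,9)=350 f(15,11)=90 f(15,13)=14 f(15,15)=1
t=16: f(16,0)=1430 f(16,2)=3432 f(16,4)=3640 f(16,6)=2548 f(16,8)=1260 f(16,10)=440 f(16,12)=104 f(16,14)=15 f(16,16)=1
t=17: f(17,1)=4862 f(17,3)=7072 f(17,5)=6188 f(17,7)=3808 f(17,9)=1700 f(17,11)=544 f(17,13)=119 f(17,15)=16 f(17,17)=1
t=18: f(18,0)=4862 f(18,2)=11934 f(18,4)=13260 f(18,6)=9996 f(18,8)=5508 f(18,10)=2244 f(18,12)=663 f(18,14)=135 f(18,16)=17 f(18,18)=1
t=19: f(19,1)=16796 f(19,3)=25194 f(19,5)=23256 f(19,7)=15504 f(19,9)=7752 f(19,11)=2907 f(19,13)=798 f(19,15)=152 f(19,17)=18 f(19,19)=1
t=20: f(20,0)=16796 f(20,2)=41990 f(20,4)=48450 f(20,6)=38760 f(20,8)=23256 f(20,10)=10659 f(20,12)=3705 f(20,14)=950 f(20,16)=170 f(20,18)=19 f(20,20)=1
t=21: f(21,1)=58786 f(21,3)=90440 f(21,5)=87210 f(21,7)=62016 f(21,9)=33915 f(21,11)=14364 f(21,13)=4655 f(21,15)=1120 f(21,17)=189 f(21,19)=20 f(21,21)=1
t=22: f(22,0)=58786 f(22,2)=149226 f(22,4)=177650 f(22,6)=149226 f(22,8)=95931 f(22,10)=48279 f(22,12)=19019 f(22,14)=5775 f(22,16)=1309 f(22,18)=209 f(22,20)=21 f(22,22)=1
t=23: f(23,1)=208012 f(23,3)=326876 f(23,5)=326876 f(23,7)=245157 f(23,9)=144210 f(23,11)=67298 f(23,13)=24794 f(23,15)=7084 f(23,17)=1518 f(23,19)=230 f(23,21)=22 f(23,23)=1
t=24: f(24,0)=208012 f(24,2)=534888 f(24,4)=653752 f(24,6)=572033 f(24,8)=389367 f(24,10)=211508 f(24,12)=92092 f(24,14)=31878 f(24,16)=8602 f(24,18)=1748 f(24,20)=252 f(24,22)=23 f(24,24)=1
t=25: f(25,1)=742900 f(25,3)=1188640 f(25,5)=1225785 f(25,7)=961400 f(25,9)=600875 f(25,11)=303600 f(25,13)=123970 f(25,15)=40480 f(25,17)=10350 f(25,19)=2000 f(25,21)=275 f(25,23)=24 f(25,25)=1
t=26: f(26,0)=742900 f(26,2)=1931540 f(26,4)=2414425 f(26,6)=2187185 f(26,8)=1562275 f(26,10)=904475 f(26,12)=427570 f(26,14)=164450 f(26,16)=50830 f(26,18)=12350 f(26,20)=2275 f(26,22)=299 f(26,24)=25 f(26,26)=1
Σ_s f(26,s) = 10400600
P = 10400600/67108864 = 1300075/8388608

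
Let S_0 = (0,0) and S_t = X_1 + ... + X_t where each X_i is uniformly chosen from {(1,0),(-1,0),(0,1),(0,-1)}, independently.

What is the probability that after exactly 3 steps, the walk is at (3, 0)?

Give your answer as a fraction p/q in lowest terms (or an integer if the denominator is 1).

Let h be the number of horizontal steps (so 3-h are vertical). To end at (3,0) need (h+3)/2 right-steps and ((3-h)+0)/2 up-steps.
Sum over h with 3 ≤ h ≤ 3, h ≡ 1 (mod 2), 3-h ≡ 0 (mod 2):
h=3: C(3,3)·C(3,3)·C(0,0) = 1·1·1 = 1
Total favorable: 1
Total paths: 4^3 = 64
P = 1/64 = 1/64

Answer: 1/64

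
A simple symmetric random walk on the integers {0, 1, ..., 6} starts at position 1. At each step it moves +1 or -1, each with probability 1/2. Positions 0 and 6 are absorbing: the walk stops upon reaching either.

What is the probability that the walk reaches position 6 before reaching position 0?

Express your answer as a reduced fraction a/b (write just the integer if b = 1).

Answer: 1/6

Derivation:
Symmetric walk (p = 1/2): the harmonic-function argument gives P(hit 6 before 0 | start at 1) = a/N.
P = 1/6 = 1/6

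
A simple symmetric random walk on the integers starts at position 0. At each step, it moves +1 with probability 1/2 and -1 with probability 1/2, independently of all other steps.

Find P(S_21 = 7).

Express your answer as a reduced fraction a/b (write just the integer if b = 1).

To reach position 7 after 21 steps: need 14 steps of +1 and 7 of -1.
Favorable paths: C(21,14) = 116280
Total paths: 2^21 = 2097152
P = 116280/2097152 = 14535/262144

Answer: 14535/262144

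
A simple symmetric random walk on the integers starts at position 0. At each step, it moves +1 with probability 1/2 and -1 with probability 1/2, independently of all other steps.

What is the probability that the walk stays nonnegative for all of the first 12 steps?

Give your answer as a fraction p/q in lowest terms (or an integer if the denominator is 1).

Answer: 231/1024

Derivation:
Let f(t,s) = #length-t paths at position s with S_1..S_t all ≥ 0.
f(t,s) = f(t-1,s-1) + f(t-1,s+1) for s ≥ 0; f(t,s) = 0 for s < 0.
t=0: f(0,0)=1
t=1: f(1,1)=1
t=2: f(2,0)=1 f(2,2)=1
t=3: f(3,1)=2 f(3,3)=1
t=4: f(4,0)=2 f(4,2)=3 f(4,4)=1
t=5: f(5,1)=5 f(5,3)=4 f(5,5)=1
t=6: f(6,0)=5 f(6,2)=9 f(6,4)=5 f(6,6)=1
t=7: f(7,1)=14 f(7,3)=14 f(7,5)=6 f(7,7)=1
t=8: f(8,0)=14 f(8,2)=28 f(8,4)=20 f(8,6)=7 f(8,8)=1
t=9: f(9,1)=42 f(9,3)=48 f(9,5)=27 f(9,7)=8 f(9,9)=1
t=10: f(10,0)=42 f(10,2)=90 f(10,4)=75 f(10,6)=35 f(10,8)=9 f(10,10)=1
t=11: f(11,1)=132 f(11,3)=165 f(11,5)=110 f(11,7)=44 f(11,9)=10 f(11,11)=1
t=12: f(12,0)=132 f(12,2)=297 f(12,4)=275 f(12,6)=154 f(12,8)=54 f(12,10)=11 f(12,12)=1
Σ_s f(12,s) = 924
P = 924/4096 = 231/1024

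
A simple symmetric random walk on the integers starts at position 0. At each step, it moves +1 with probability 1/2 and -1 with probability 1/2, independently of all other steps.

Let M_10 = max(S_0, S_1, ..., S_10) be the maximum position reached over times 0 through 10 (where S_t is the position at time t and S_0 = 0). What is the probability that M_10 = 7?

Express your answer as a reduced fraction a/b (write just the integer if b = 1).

Let M_10 = max(S_0,...,S_10). Use the reflection principle: for j ≥ 1, #{paths with M_10 ≥ j} = #{S_10 ≥ j} + #{S_10 ≥ j+1}.
By reflection, #{M_10 ≥ 7} = #{S_10 ≥ 7} + #{S_10 ≥ 8} = 11 + 11 = 22.
#{M_10 ≥ 8} = #{S_10 ≥ 8} + #{S_10 ≥ 9} = 11 + 1 = 12.
#{M_10 = 7} = 22 - 12 = 10.
P(M_10 = 7) = 10/1024 = 5/512

Answer: 5/512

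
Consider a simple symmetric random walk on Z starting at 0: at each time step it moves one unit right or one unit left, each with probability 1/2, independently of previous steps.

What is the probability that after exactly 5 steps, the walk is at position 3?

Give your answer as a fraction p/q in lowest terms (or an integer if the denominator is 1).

To reach position 3 after 5 steps: need 4 steps of +1 and 1 of -1.
Favorable paths: C(5,4) = 5
Total paths: 2^5 = 32
P = 5/32 = 5/32

Answer: 5/32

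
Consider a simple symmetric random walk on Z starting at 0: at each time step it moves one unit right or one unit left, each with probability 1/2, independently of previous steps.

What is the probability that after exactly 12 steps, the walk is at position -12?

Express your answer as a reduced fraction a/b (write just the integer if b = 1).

Answer: 1/4096

Derivation:
To reach position -12 after 12 steps: need 0 steps of +1 and 12 of -1.
Favorable paths: C(12,0) = 1
Total paths: 2^12 = 4096
P = 1/4096 = 1/4096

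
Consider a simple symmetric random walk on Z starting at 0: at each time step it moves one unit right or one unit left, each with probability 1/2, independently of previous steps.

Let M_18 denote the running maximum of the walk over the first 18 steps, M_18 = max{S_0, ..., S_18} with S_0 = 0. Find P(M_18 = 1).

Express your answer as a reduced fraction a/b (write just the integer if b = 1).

Answer: 21879/131072

Derivation:
Let M_18 = max(S_0,...,S_18). Use the reflection principle: for j ≥ 1, #{paths with M_18 ≥ j} = #{S_18 ≥ j} + #{S_18 ≥ j+1}.
By reflection, #{M_18 ≥ 1} = #{S_18 ≥ 1} + #{S_18 ≥ 2} = 106762 + 106762 = 213524.
#{M_18 ≥ 2} = #{S_18 ≥ 2} + #{S_18 ≥ 3} = 106762 + 63004 = 169766.
#{M_18 = 1} = 213524 - 169766 = 43758.
P(M_18 = 1) = 43758/262144 = 21879/131072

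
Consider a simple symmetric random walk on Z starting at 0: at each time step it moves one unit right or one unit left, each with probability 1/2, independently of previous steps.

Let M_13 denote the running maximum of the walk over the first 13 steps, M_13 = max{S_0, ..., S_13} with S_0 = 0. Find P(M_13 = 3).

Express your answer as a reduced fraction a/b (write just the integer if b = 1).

Let M_13 = max(S_0,...,S_13). Use the reflection principle: for j ≥ 1, #{paths with M_13 ≥ j} = #{S_13 ≥ j} + #{S_13 ≥ j+1}.
By reflection, #{M_13 ≥ 3} = #{S_13 ≥ 3} + #{S_13 ≥ 4} = 2380 + 1093 = 3473.
#{M_13 ≥ 4} = #{S_13 ≥ 4} + #{S_13 ≥ 5} = 1093 + 1093 = 2186.
#{M_13 = 3} = 3473 - 2186 = 1287.
P(M_13 = 3) = 1287/8192 = 1287/8192

Answer: 1287/8192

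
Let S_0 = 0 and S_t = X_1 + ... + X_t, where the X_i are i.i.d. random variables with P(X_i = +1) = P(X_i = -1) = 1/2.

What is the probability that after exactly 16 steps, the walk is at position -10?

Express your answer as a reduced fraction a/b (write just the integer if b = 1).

To reach position -10 after 16 steps: need 3 steps of +1 and 13 of -1.
Favorable paths: C(16,3) = 560
Total paths: 2^16 = 65536
P = 560/65536 = 35/4096

Answer: 35/4096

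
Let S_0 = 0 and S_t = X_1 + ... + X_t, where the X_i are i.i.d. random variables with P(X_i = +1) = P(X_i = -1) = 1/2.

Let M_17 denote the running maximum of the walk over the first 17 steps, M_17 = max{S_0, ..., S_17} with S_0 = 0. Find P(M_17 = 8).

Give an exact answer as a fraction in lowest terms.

Answer: 595/32768

Derivation:
Let M_17 = max(S_0,...,S_17). Use the reflection principle: for j ≥ 1, #{paths with M_17 ≥ j} = #{S_17 ≥ j} + #{S_17 ≥ j+1}.
By reflection, #{M_17 ≥ 8} = #{S_17 ≥ 8} + #{S_17 ≥ 9} = 3214 + 3214 = 6428.
#{M_17 ≥ 9} = #{S_17 ≥ 9} + #{S_17 ≥ 10} = 3214 + 834 = 4048.
#{M_17 = 8} = 6428 - 4048 = 2380.
P(M_17 = 8) = 2380/131072 = 595/32768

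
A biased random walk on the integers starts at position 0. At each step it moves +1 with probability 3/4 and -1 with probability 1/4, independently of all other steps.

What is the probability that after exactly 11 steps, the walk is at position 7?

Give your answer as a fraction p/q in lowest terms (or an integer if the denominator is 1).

To reach position 7 after 11 steps: need 9 steps of +1 and 2 steps of -1.
Number of such sequences: C(11,9) = 55
Each has probability (3/4)^9 · (1/4)^2 = 19683/4194304
P = 55 · 19683/4194304 = 1082565/4194304

Answer: 1082565/4194304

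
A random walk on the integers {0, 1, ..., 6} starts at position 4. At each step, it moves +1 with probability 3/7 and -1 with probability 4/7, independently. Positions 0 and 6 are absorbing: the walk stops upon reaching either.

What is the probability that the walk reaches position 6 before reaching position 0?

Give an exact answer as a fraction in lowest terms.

Answer: 225/481

Derivation:
Biased walk: p = 3/7, q = 4/7, r = q/p = 4/3
Gambler's ruin: P(hit 6 before 0 | start at 4) = (1 - r^a)/(1 - r^N)
r^4 = 256/81; r^6 = 4096/729
P = (1 - 256/81) / (1 - 4096/729) = -175/81 / -3367/729 = 225/481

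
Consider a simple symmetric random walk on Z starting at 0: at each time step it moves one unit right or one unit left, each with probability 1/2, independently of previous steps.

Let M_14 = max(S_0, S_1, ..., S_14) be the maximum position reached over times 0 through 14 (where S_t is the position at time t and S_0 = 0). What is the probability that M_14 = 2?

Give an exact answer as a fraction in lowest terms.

Let M_14 = max(S_0,...,S_14). Use the reflection principle: for j ≥ 1, #{paths with M_14 ≥ j} = #{S_14 ≥ j} + #{S_14 ≥ j+1}.
By reflection, #{M_14 ≥ 2} = #{S_14 ≥ 2} + #{S_14 ≥ 3} = 6476 + 3473 = 9949.
#{M_14 ≥ 3} = #{S_14 ≥ 3} + #{S_14 ≥ 4} = 3473 + 3473 = 6946.
#{M_14 = 2} = 9949 - 6946 = 3003.
P(M_14 = 2) = 3003/16384 = 3003/16384

Answer: 3003/16384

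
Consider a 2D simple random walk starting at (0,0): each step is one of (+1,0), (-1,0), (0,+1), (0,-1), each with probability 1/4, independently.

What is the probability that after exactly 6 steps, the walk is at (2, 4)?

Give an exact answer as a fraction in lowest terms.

Answer: 15/4096

Derivation:
Let h be the number of horizontal steps (so 6-h are vertical). To end at (2,4) need (h+2)/2 right-steps and ((6-h)+4)/2 up-steps.
Sum over h with 2 ≤ h ≤ 2, h ≡ 0 (mod 2), 6-h ≡ 0 (mod 2):
h=2: C(6,2)·C(2,2)·C(4,4) = 15·1·1 = 15
Total favorable: 15
Total paths: 4^6 = 4096
P = 15/4096 = 15/4096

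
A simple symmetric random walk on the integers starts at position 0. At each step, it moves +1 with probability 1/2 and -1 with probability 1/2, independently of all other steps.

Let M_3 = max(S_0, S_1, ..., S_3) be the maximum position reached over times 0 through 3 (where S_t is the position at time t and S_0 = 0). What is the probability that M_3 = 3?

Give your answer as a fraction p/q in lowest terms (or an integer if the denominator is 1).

Let M_3 = max(S_0,...,S_3). Use the reflection principle: for j ≥ 1, #{paths with M_3 ≥ j} = #{S_3 ≥ j} + #{S_3 ≥ j+1}.
By reflection, #{M_3 ≥ 3} = #{S_3 ≥ 3} + #{S_3 ≥ 4} = 1 + 0 = 1.
#{M_3 ≥ 4} = #{S_3 ≥ 4} + #{S_3 ≥ 5} = 0 + 0 = 0.
#{M_3 = 3} = 1 - 0 = 1.
P(M_3 = 3) = 1/8 = 1/8

Answer: 1/8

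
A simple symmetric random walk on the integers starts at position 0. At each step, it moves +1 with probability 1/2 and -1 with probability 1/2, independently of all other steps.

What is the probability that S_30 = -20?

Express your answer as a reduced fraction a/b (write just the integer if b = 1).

Answer: 71253/536870912

Derivation:
To reach position -20 after 30 steps: need 5 steps of +1 and 25 of -1.
Favorable paths: C(30,5) = 142506
Total paths: 2^30 = 1073741824
P = 142506/1073741824 = 71253/536870912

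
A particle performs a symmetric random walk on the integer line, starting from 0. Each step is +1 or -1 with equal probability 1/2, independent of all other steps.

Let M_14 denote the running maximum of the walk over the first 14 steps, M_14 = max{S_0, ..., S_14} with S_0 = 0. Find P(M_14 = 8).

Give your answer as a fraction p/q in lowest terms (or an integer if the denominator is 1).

Answer: 91/4096

Derivation:
Let M_14 = max(S_0,...,S_14). Use the reflection principle: for j ≥ 1, #{paths with M_14 ≥ j} = #{S_14 ≥ j} + #{S_14 ≥ j+1}.
By reflection, #{M_14 ≥ 8} = #{S_14 ≥ 8} + #{S_14 ≥ 9} = 470 + 106 = 576.
#{M_14 ≥ 9} = #{S_14 ≥ 9} + #{S_14 ≥ 10} = 106 + 106 = 212.
#{M_14 = 8} = 576 - 212 = 364.
P(M_14 = 8) = 364/16384 = 91/4096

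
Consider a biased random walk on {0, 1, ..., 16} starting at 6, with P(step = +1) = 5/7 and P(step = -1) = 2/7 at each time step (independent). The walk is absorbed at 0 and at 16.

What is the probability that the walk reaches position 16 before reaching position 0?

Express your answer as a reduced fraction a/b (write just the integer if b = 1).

Answer: 7236328125/7266086909

Derivation:
Biased walk: p = 5/7, q = 2/7, r = q/p = 2/5
Gambler's ruin: P(hit 16 before 0 | start at 6) = (1 - r^a)/(1 - r^N)
r^6 = 64/15625; r^16 = 65536/152587890625
P = (1 - 64/15625) / (1 - 65536/152587890625) = 15561/15625 / 152587825089/152587890625 = 7236328125/7266086909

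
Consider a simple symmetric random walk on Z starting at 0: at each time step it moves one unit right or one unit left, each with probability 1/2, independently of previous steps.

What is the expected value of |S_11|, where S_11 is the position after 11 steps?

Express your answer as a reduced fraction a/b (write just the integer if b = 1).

Answer: 693/256

Derivation:
S_11 takes values m ≡ 1 (mod 2) with |m| ≤ 11; P(S_11=m) = C(11,(11+m)/2)/2^11.
Total paths: 2^11 = 2048
Distribution: P(S=-11)=1/2048, P(S=-9)=11/2048, P(S=-7)=55/2048, P(S=-5)=165/2048, P(S=-3)=330/2048, P(S=-1)=462/2048, P(S=1)=462/2048, P(S=3)=330/2048, P(S=5)=165/2048, P(S=7)=55/2048, P(S=9)=11/2048, P(S=11)=1/2048
E[|S_11|] = Σ_m |m|·P(S_11=m) = 5544/2048 = 693/256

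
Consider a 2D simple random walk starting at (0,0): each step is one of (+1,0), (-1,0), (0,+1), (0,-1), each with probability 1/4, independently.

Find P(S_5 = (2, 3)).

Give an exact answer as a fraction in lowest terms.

Answer: 5/512

Derivation:
Let h be the number of horizontal steps (so 5-h are vertical). To end at (2,3) need (h+2)/2 right-steps and ((5-h)+3)/2 up-steps.
Sum over h with 2 ≤ h ≤ 2, h ≡ 0 (mod 2), 5-h ≡ 1 (mod 2):
h=2: C(5,2)·C(2,2)·C(3,3) = 10·1·1 = 10
Total favorable: 10
Total paths: 4^5 = 1024
P = 10/1024 = 5/512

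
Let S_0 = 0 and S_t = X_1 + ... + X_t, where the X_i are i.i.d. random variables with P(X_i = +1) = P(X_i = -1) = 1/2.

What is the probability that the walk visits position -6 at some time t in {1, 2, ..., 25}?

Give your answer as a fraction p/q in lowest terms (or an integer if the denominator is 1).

Count via complement. Let g(t,s) = #length-t paths at position s with S_1..S_t all ≠ -6.
g(t,s) = g(t-1,s-1) + g(t-1,s+1) for s ≠ -6; g(t,-6) = 0.
t=0: g(0,0)=1
t=1: g(1,-1)=1 g(1,1)=1
t=2: g(2,-2)=1 g(2,0)=2 g(2,2)=1
t=3: g(3,-3)=1 g(3,-1)=3 g(3,1)=3 g(3,3)=1
t=4: g(4,-4)=1 g(4,-2)=4 g(4,0)=6 g(4,2)=4 g(4,4)=1
t=5: g(5,-5)=1 g(5,-3)=5 g(5,-1)=10 g(5,1)=10 g(5,3)=5 g(5,5)=1
t=6: g(6,-4)=6 g(6,-2)=15 g(6,0)=20 g(6,2)=15 g(6,4)=6 g(6,6)=1
t=7: g(7,-5)=6 g(7,-3)=21 g(7,-1)=35 g(7,1)=35 g(7,3)=21 g(7,5)=7 g(7,7)=1
t=8: g(8,-4)=27 g(8,-2)=56 g(8,0)=70 g(8,2)=56 g(8,4)=28 g(8,6)=8 g(8,8)=1
t=9: g(9,-5)=27 g(9,-3)=83 g(9,-1)=126 g(9,1)=126 g(9,3)=84 g(9,5)=36 g(9,7)=9 g(9,9)=1
t=10: g(10,-4)=110 g(10,-2)=209 g(10,0)=252 g(10,2)=210 g(10,4)=120 g(10,6)=45 g(10,8)=10 g(10,10)=1
t=11: g(11,-5)=110 g(11,-3)=319 g(11,-1)=461 g(11,1)=462 g(11,3)=330 g(11,5)=165 g(11,7)=55 g(11,9)=11 g(11,11)=1
t=12: g(12,-4)=429 g(12,-2)=780 g(12,0)=923 g(12,2)=792 g(12,4)=495 g(12,6)=220 g(12,8)=66 g(12,10)=12 g(12,12)=1
t=13: g(13,-5)=429 g(13,-3)=1209 g(13,-1)=1703 g(13,1)=1715 g(13,3)=1287 g(13,5)=715 g(13,7)=286 g(13,9)=78 g(13,11)=13 g(13,13)=1
t=14: g(14,-4)=1638 g(14,-2)=2912 g(14,0)=3418 g(14,2)=3002 g(14,4)=2002 g(14,6)=1001 g(14,8)=364 g(14,10)=91 g(14,12)=14 g(14,14)=1
t=15: g(15,-5)=1638 g(15,-3)=4550 g(15,-1)=6330 g(15,1)=6420 g(15,3)=5004 g(15,5)=3003 g(15,7)=1365 g(15,9)=455 g(15,11)=105 g(15,13)=15 g(15,15)=1
t=16: g(16,-4)=6188 g(16,-2)=10880 g(16,0)=12750 g(16,2)=11424 g(16,4)=8007 g(16,6)=4368 g(16,8)=1820 g(16,10)=560 g(16,12)=120 g(16,14)=16 g(16,16)=1
t=17: g(17,-5)=6188 g(17,-3)=17068 g(17,-1)=23630 g(17,1)=24174 g(17,3)=19431 g(17,5)=12375 g(17,7)=6188 g(17,9)=2380 g(17,11)=680 g(17,13)=136 g(17,15)=17 g(17,17)=1
t=18: g(18,-4)=23256 g(18,-2)=40698 g(18,0)=47804 g(18,2)=43605 g(18,4)=31806 g(18,6)=18563 g(18,8)=8568 g(18,10)=3060 g(18,12)=816 g(18,14)=153 g(18,16)=18 g(18,18)=1
t=19: g(19,-5)=23256 g(19,-3)=63954 g(19,-1)=88502 g(19,1)=91409 g(19,3)=75411 g(19,5)=50369 g(19,7)=27131 g(19,9)=11628 g(19,11)=3876 g(19,13)=969 g(19,15)=171 g(19,17)=19 g(19,19)=1
t=20: g(20,-4)=87210 g(20,-2)=152456 g(20,0)=179911 g(20,2)=166820 g(20,4)=125780 g(20,6)=77500 g(20,8)=38759 g(20,10)=15504 g(20,12)=4845 g(20,14)=1140 g(20,16)=190 g(20,18)=20 g(20,20)=1
t=21: g(21,-5)=87210 g(21,-3)=239666 g(21,-1)=332367 g(21,1)=346731 g(21,3)=292600 g(21,5)=203280 g(21,7)=116259 g(21,9)=54263 g(21,11)=20349 g(21,13)=5985 g(21,15)=1330 g(21,17)=210 g(21,19)=21 g(21,21)=1
t=22: g(22,-4)=326876 g(22,-2)=572033 g(22,0)=679098 g(22,2)=639331 g(22,4)=495880 g(22,6)=319539 g(22,8)=170522 g(22,10)=74612 g(22,12)=26334 g(22,14)=7315 g(22,16)=1540 g(22,18)=231 g(22,20)=22 g(22,22)=1
t=23: g(23,-5)=326876 g(23,-3)=898909 g(23,-1)=1251131 g(23,1)=1318429 g(23,3)=1135211 g(23,5)=815419 g(23,7)=490061 g(23,9)=245134 g(23,11)=100946 g(23,13)=33649 g(23,15)=8855 g(23,17)=1771 g(23,19)=253 g(23,21)=23 g(23,23)=1
t=24: g(24,-4)=1225785 g(24,-2)=2150040 g(24,0)=2569560 g(24,2)=2453640 g(24,4)=1950630 g(24,6)=1305480 g(24,8)=735195 g(24,10)=346080 g(24,12)=134595 g(24,14)=42504 g(24,16)=10626 g(24,18)=2024 g(24,20)=276 g(24,22)=24 g(24,24)=1
t=25: g(25,-5)=1225785 g(25,-3)=3375825 g(25,-1)=4719600 g(25,1)=5023200 g(25,3)=4404270 g(25,5)=3256110 g(25,7)=2040675 g(25,9)=1081275 g(25,11)=480675 g(25,13)=177099 g(25,15)=53130 g(25,17)=12650 g(25,19)=2300 g(25,21)=300 g(25,23)=25 g(25,25)=1
Paths never hitting -6: Σ_s g(25,s) = 25852920
Paths hitting -6: 2^25 - 25852920 = 7701512
P = 7701512/33554432 = 962689/4194304

Answer: 962689/4194304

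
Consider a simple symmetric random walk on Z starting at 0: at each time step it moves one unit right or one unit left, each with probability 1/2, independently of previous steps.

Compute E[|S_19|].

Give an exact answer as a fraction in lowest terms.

Answer: 230945/65536

Derivation:
S_19 takes values m ≡ 1 (mod 2) with |m| ≤ 19; P(S_19=m) = C(19,(19+m)/2)/2^19.
Total paths: 2^19 = 524288
Distribution: P(S=-19)=1/524288, P(S=-17)=19/524288, P(S=-15)=171/524288, P(S=-13)=969/524288, P(S=-11)=3876/524288, P(S=-9)=11628/524288, P(S=-7)=27132/524288, P(S=-5)=50388/524288, P(S=-3)=75582/524288, P(S=-1)=92378/524288, P(S=1)=92378/524288, P(S=3)=75582/524288, P(S=5)=50388/524288, P(S=7)=27132/524288, P(S=9)=11628/524288, P(S=11)=3876/524288, P(S=13)=969/524288, P(S=15)=171/524288, P(S=17)=19/524288, P(S=19)=1/524288
E[|S_19|] = Σ_m |m|·P(S_19=m) = 1847560/524288 = 230945/65536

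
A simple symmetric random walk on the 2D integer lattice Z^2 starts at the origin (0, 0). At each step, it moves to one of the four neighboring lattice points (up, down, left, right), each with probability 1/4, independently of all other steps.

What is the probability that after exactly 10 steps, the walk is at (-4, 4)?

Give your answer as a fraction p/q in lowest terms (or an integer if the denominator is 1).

Answer: 315/131072

Derivation:
Let h be the number of horizontal steps (so 10-h are vertical). To end at (-4,4) need (h-4)/2 right-steps and ((10-h)+4)/2 up-steps.
Sum over h with 4 ≤ h ≤ 6, h ≡ 0 (mod 2), 10-h ≡ 0 (mod 2):
h=4: C(10,4)·C(4,0)·C(6,5) = 210·1·6 = 1260
h=6: C(10,6)·C(6,1)·C(4,4) = 210·6·1 = 1260
Total favorable: 2520
Total paths: 4^10 = 1048576
P = 2520/1048576 = 315/131072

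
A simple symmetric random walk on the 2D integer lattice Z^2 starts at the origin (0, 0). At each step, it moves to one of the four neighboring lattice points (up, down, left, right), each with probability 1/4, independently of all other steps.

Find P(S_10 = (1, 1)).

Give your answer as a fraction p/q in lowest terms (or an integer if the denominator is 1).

Answer: 6615/131072

Derivation:
Let h be the number of horizontal steps (so 10-h are vertical). To end at (1,1) need (h+1)/2 right-steps and ((10-h)+1)/2 up-steps.
Sum over h with 1 ≤ h ≤ 9, h ≡ 1 (mod 2), 10-h ≡ 1 (mod 2):
h=1: C(10,1)·C(1,1)·C(9,5) = 10·1·126 = 1260
h=3: C(10,3)·C(3,2)·C(7,4) = 120·3·35 = 12600
h=5: C(10,5)·C(5,3)·C(5,3) = 252·10·10 = 25200
h=7: C(10,7)·C(7,4)·C(3,2) = 120·35·3 = 12600
h=9: C(10,9)·C(9,5)·C(1,1) = 10·126·1 = 1260
Total favorable: 52920
Total paths: 4^10 = 1048576
P = 52920/1048576 = 6615/131072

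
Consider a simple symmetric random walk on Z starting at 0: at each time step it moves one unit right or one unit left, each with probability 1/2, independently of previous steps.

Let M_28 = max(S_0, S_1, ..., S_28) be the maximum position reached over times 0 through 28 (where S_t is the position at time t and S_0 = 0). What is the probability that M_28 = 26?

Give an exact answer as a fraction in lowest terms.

Let M_28 = max(S_0,...,S_28). Use the reflection principle: for j ≥ 1, #{paths with M_28 ≥ j} = #{S_28 ≥ j} + #{S_28 ≥ j+1}.
By reflection, #{M_28 ≥ 26} = #{S_28 ≥ 26} + #{S_28 ≥ 27} = 29 + 1 = 30.
#{M_28 ≥ 27} = #{S_28 ≥ 27} + #{S_28 ≥ 28} = 1 + 1 = 2.
#{M_28 = 26} = 30 - 2 = 28.
P(M_28 = 26) = 28/268435456 = 7/67108864

Answer: 7/67108864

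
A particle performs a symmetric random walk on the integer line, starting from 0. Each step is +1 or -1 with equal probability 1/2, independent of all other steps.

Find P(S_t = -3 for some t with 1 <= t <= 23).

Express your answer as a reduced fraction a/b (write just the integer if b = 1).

Count via complement. Let g(t,s) = #length-t paths at position s with S_1..S_t all ≠ -3.
g(t,s) = g(t-1,s-1) + g(t-1,s+1) for s ≠ -3; g(t,-3) = 0.
t=0: g(0,0)=1
t=1: g(1,-1)=1 g(1,1)=1
t=2: g(2,-2)=1 g(2,0)=2 g(2,2)=1
t=3: g(3,-1)=3 g(3,1)=3 g(3,3)=1
t=4: g(4,-2)=3 g(4,0)=6 g(4,2)=4 g(4,4)=1
t=5: g(5,-1)=9 g(5,1)=10 g(5,3)=5 g(5,5)=1
t=6: g(6,-2)=9 g(6,0)=19 g(6,2)=15 g(6,4)=6 g(6,6)=1
t=7: g(7,-1)=28 g(7,1)=34 g(7,3)=21 g(7,5)=7 g(7,7)=1
t=8: g(8,-2)=28 g(8,0)=62 g(8,2)=55 g(8,4)=28 g(8,6)=8 g(8,8)=1
t=9: g(9,-1)=90 g(9,1)=117 g(9,3)=83 g(9,5)=36 g(9,7)=9 g(9,9)=1
t=10: g(10,-2)=90 g(10,0)=207 g(10,2)=200 g(10,4)=119 g(10,6)=45 g(10,8)=10 g(10,10)=1
t=11: g(11,-1)=297 g(11,1)=407 g(11,3)=319 g(11,5)=164 g(11,7)=55 g(11,9)=11 g(11,11)=1
t=12: g(12,-2)=297 g(12,0)=704 g(12,2)=726 g(12,4)=483 g(12,6)=219 g(12,8)=66 g(12,10)=12 g(12,12)=1
t=13: g(13,-1)=1001 g(13,1)=1430 g(13,3)=1209 g(13,5)=702 g(13,7)=285 g(13,9)=78 g(13,11)=13 g(13,13)=1
t=14: g(14,-2)=1001 g(14,0)=2431 g(14,2)=2639 g(14,4)=1911 g(14,6)=987 g(14,8)=363 g(14,10)=91 g(14,12)=14 g(14,14)=1
t=15: g(15,-1)=3432 g(15,1)=5070 g(15,3)=4550 g(15,5)=2898 g(15,7)=1350 g(15,9)=454 g(15,11)=105 g(15,13)=15 g(15,15)=1
t=16: g(16,-2)=3432 g(16,0)=8502 g(16,2)=9620 g(16,4)=7448 g(16,6)=4248 g(16,8)=1804 g(16,10)=559 g(16,12)=120 g(16,14)=16 g(16,16)=1
t=17: g(17,-1)=11934 g(17,1)=18122 g(17,3)=17068 g(17,5)=11696 g(17,7)=6052 g(17,9)=2363 g(17,11)=679 g(17,13)=136 g(17,15)=17 g(17,17)=1
t=18: g(18,-2)=11934 g(18,0)=30056 g(18,2)=35190 g(18,4)=28764 g(18,6)=17748 g(18,8)=8415 g(18,10)=3042 g(18,12)=815 g(18,14)=153 g(18,16)=18 g(18,18)=1
t=19: g(19,-1)=41990 g(19,1)=65246 g(19,3)=63954 g(19,5)=46512 g(19,7)=26163 g(19,9)=11457 g(19,11)=3857 g(19,13)=968 g(19,15)=171 g(19,17)=19 g(19,19)=1
t=20: g(20,-2)=41990 g(20,0)=107236 g(20,2)=129200 g(20,4)=110466 g(20,6)=72675 g(20,8)=37620 g(20,10)=15314 g(20,12)=4825 g(20,14)=1139 g(20,16)=190 g(20,18)=20 g(20,20)=1
t=21: g(21,-1)=149226 g(21,1)=236436 g(21,3)=239666 g(21,5)=183141 g(21,7)=110295 g(21,9)=52934 g(21,11)=20139 g(21,13)=5964 g(21,15)=1329 g(21,17)=210 g(21,19)=21 g(21,21)=1
t=22: g(22,-2)=149226 g(22,0)=385662 g(22,2)=476102 g(22,4)=422807 g(22,6)=293436 g(22,8)=163229 g(22,10)=73073 g(22,12)=26103 g(22,14)=7293 g(22,16)=1539 g(22,18)=231 g(22,20)=22 g(22,22)=1
t=23: g(23,-1)=534888 g(23,1)=861764 g(23,3)=898909 g(23,5)=716243 g(23,7)=456665 g(23,9)=236302 g(23,11)=99176 g(23,13)=33396 g(23,15)=8832 g(23,17)=1770 g(23,19)=253 g(23,21)=23 g(23,23)=1
Paths never hitting -3: Σ_s g(23,s) = 3848222
Paths hitting -3: 2^23 - 3848222 = 4540386
P = 4540386/8388608 = 2270193/4194304

Answer: 2270193/4194304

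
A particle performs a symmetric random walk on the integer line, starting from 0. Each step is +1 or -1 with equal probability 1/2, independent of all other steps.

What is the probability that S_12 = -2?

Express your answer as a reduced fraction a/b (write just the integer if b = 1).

To reach position -2 after 12 steps: need 5 steps of +1 and 7 of -1.
Favorable paths: C(12,5) = 792
Total paths: 2^12 = 4096
P = 792/4096 = 99/512

Answer: 99/512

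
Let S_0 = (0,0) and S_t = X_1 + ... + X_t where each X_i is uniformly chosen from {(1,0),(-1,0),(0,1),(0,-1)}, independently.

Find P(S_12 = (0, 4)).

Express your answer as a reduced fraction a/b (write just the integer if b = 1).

Let h be the number of horizontal steps (so 12-h are vertical). To end at (0,4) need (h+0)/2 right-steps and ((12-h)+4)/2 up-steps.
Sum over h with 0 ≤ h ≤ 8, h ≡ 0 (mod 2), 12-h ≡ 0 (mod 2):
h=0: C(12,0)·C(0,0)·C(12,8) = 1·1·495 = 495
h=2: C(12,2)·C(2,1)·C(10,7) = 66·2·120 = 15840
h=4: C(12,4)·C(4,2)·C(8,6) = 495·6·28 = 83160
h=6: C(12,6)·C(6,3)·C(6,5) = 924·20·6 = 110880
h=8: C(12,8)·C(8,4)·C(4,4) = 495·70·1 = 34650
Total favorable: 245025
Total paths: 4^12 = 16777216
P = 245025/16777216 = 245025/16777216

Answer: 245025/16777216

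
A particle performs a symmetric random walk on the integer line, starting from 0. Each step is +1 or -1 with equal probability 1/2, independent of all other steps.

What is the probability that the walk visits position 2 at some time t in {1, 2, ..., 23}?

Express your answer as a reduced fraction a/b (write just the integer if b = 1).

Answer: 1421113/2097152

Derivation:
Count via complement. Let g(t,s) = #length-t paths at position s with S_1..S_t all ≠ 2.
g(t,s) = g(t-1,s-1) + g(t-1,s+1) for s ≠ 2; g(t,2) = 0.
t=0: g(0,0)=1
t=1: g(1,-1)=1 g(1,1)=1
t=2: g(2,-2)=1 g(2,0)=2
t=3: g(3,-3)=1 g(3,-1)=3 g(3,1)=2
t=4: g(4,-4)=1 g(4,-2)=4 g(4,0)=5
t=5: g(5,-5)=1 g(5,-3)=5 g(5,-1)=9 g(5,1)=5
t=6: g(6,-6)=1 g(6,-4)=6 g(6,-2)=14 g(6,0)=14
t=7: g(7,-7)=1 g(7,-5)=7 g(7,-3)=20 g(7,-1)=28 g(7,1)=14
t=8: g(8,-8)=1 g(8,-6)=8 g(8,-4)=27 g(8,-2)=48 g(8,0)=42
t=9: g(9,-9)=1 g(9,-7)=9 g(9,-5)=35 g(9,-3)=75 g(9,-1)=90 g(9,1)=42
t=10: g(10,-10)=1 g(10,-8)=10 g(10,-6)=44 g(10,-4)=110 g(10,-2)=165 g(10,0)=132
t=11: g(11,-11)=1 g(11,-9)=11 g(11,-7)=54 g(11,-5)=154 g(11,-3)=275 g(11,-1)=297 g(11,1)=132
t=12: g(12,-12)=1 g(12,-10)=12 g(12,-8)=65 g(12,-6)=208 g(12,-4)=429 g(12,-2)=572 g(12,0)=429
t=13: g(13,-13)=1 g(13,-11)=13 g(13,-9)=77 g(13,-7)=273 g(13,-5)=637 g(13,-3)=1001 g(13,-1)=1001 g(13,1)=429
t=14: g(14,-14)=1 g(14,-12)=14 g(14,-10)=90 g(14,-8)=350 g(14,-6)=910 g(14,-4)=1638 g(14,-2)=2002 g(14,0)=1430
t=15: g(15,-15)=1 g(15,-13)=15 g(15,-11)=104 g(15,-9)=440 g(15,-7)=1260 g(15,-5)=2548 g(15,-3)=3640 g(15,-1)=3432 g(15,1)=1430
t=16: g(16,-16)=1 g(16,-14)=16 g(16,-12)=119 g(16,-10)=544 g(16,-8)=1700 g(16,-6)=3808 g(16,-4)=6188 g(16,-2)=7072 g(16,0)=4862
t=17: g(17,-17)=1 g(17,-15)=17 g(17,-13)=135 g(17,-11)=663 g(17,-9)=2244 g(17,-7)=5508 g(17,-5)=9996 g(17,-3)=13260 g(17,-1)=11934 g(17,1)=4862
t=18: g(18,-18)=1 g(18,-16)=18 g(18,-14)=152 g(18,-12)=798 g(18,-10)=2907 g(18,-8)=7752 g(18,-6)=15504 g(18,-4)=23256 g(18,-2)=25194 g(18,0)=16796
t=19: g(19,-19)=1 g(19,-17)=19 g(19,-15)=170 g(19,-13)=950 g(19,-11)=3705 g(19,-9)=10659 g(19,-7)=23256 g(19,-5)=38760 g(19,-3)=48450 g(19,-1)=41990 g(19,1)=16796
t=20: g(20,-20)=1 g(20,-18)=20 g(20,-16)=189 g(20,-14)=1120 g(20,-12)=4655 g(20,-10)=14364 g(20,-8)=33915 g(20,-6)=62016 g(20,-4)=87210 g(20,-2)=90440 g(20,0)=58786
t=21: g(21,-21)=1 g(21,-19)=21 g(21,-17)=209 g(21,-15)=1309 g(21,-13)=5775 g(21,-11)=19019 g(21,-9)=48279 g(21,-7)=95931 g(21,-5)=149226 g(21,-3)=177650 g(21,-1)=149226 g(21,1)=58786
t=22: g(22,-22)=1 g(22,-20)=22 g(22,-18)=230 g(22,-16)=1518 g(22,-14)=7084 g(22,-12)=24794 g(22,-10)=67298 g(22,-8)=144210 g(22,-6)=245157 g(22,-4)=326876 g(22,-2)=326876 g(22,0)=208012
t=23: g(23,-23)=1 g(23,-21)=23 g(23,-19)=252 g(23,-17)=1748 g(23,-15)=8602 g(23,-13)=31878 g(23,-11)=92092 g(23,-9)=211508 g(23,-7)=389367 g(23,-5)=572033 g(23,-3)=653752 g(23,-1)=534888 g(23,1)=208012
Paths never hitting 2: Σ_s g(23,s) = 2704156
Paths hitting 2: 2^23 - 2704156 = 5684452
P = 5684452/8388608 = 1421113/2097152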